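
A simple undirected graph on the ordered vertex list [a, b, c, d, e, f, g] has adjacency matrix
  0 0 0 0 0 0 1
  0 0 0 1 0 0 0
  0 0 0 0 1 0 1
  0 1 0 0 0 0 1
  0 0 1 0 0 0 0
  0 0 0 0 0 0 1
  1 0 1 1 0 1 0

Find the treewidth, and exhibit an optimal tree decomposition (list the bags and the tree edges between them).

Every bag has size at most 2, so the width is 2 − 1 = 1 and tw(G) ≤ 1. Since G has at least one edge (e.g. g–a), it is not an edgeless graph, so tw(G) ≥ 1. Hence tw(G) = 1 exactly.

Treewidth 1.
One optimal decomposition is:
Bags: B1 = {a, g}  B2 = {f, g}  B3 = {d, g}  B4 = {c, g}  B5 = {b, d}  B6 = {c, e}
Tree: B1–B2, B1–B3, B3–B4, B3–B5, B4–B6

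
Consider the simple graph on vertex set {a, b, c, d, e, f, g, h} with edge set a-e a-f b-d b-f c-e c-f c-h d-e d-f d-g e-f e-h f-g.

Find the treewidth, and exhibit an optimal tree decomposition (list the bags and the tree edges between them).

Treewidth 2.
One optimal decomposition is:
Bags: B1 = {d, e, f}  B2 = {a, e, f}  B3 = {c, e, f}  B4 = {b, d, f}  B5 = {d, f, g}  B6 = {c, e, h}
Tree: B1–B2, B1–B3, B1–B4, B1–B5, B3–B6

Each bag holds 3 vertices, so the decomposition has width 2, which upper-bounds the treewidth. For the lower bound, the 3 vertices {c, e, h} are pairwise adjacent, and any tree decomposition puts a clique entirely inside one bag — forcing width ≥ 2. Therefore the treewidth is 2.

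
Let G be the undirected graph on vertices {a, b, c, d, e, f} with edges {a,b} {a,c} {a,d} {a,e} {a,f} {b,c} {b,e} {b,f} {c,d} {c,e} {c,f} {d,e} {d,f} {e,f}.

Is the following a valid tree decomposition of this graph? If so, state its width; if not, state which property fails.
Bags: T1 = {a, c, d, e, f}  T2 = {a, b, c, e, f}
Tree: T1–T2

Every vertex of G appears in some bag (union = {a, b, c, d, e, f}); every edge is covered by a bag; and for each vertex v the set of bags containing v is connected in the bag tree. The decomposition is therefore valid. The largest bag has 5 vertices, so the width is 4.

Yes; width 4.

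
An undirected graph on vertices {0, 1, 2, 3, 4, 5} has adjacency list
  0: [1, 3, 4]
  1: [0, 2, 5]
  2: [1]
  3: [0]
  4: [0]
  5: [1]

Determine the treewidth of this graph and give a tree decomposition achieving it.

Treewidth 1.
Bags: B1 = {1, 5}  B2 = {1, 2}  B3 = {0, 1}  B4 = {0, 3}  B5 = {0, 4}
Tree: B1–B2, B2–B3, B3–B4, B4–B5

The largest bag has 2 vertices, giving width 1; this decomposition certifies tw(G) ≤ 1. G has an edge, so its treewidth is at least 1. The upper and lower bounds meet at 1, so that is the treewidth.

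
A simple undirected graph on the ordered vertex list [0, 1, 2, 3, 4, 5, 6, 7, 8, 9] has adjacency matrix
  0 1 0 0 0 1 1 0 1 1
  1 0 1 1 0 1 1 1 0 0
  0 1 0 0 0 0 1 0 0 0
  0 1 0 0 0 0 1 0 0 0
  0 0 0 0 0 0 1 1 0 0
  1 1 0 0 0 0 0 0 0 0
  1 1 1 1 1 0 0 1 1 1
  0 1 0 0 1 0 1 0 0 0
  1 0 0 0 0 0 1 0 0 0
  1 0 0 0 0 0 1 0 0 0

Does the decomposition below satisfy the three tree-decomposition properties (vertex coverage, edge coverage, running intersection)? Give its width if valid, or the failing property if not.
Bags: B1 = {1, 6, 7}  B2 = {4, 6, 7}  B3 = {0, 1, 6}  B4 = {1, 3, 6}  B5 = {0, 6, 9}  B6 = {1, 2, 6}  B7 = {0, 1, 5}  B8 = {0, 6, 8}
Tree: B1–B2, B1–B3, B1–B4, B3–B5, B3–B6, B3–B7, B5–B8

Yes; width 2.

Vertex coverage: the bags together contain {0, 1, 2, 3, 4, 5, 6, 7, 8, 9}, the full vertex set. Edge coverage: each edge of G has both endpoints in at least one bag. Running intersection: for every vertex, the bags containing it form a connected subtree. All three properties hold, so this is a valid tree decomposition of width max|bag| − 1 = 2, and hence tw(G) ≤ 2.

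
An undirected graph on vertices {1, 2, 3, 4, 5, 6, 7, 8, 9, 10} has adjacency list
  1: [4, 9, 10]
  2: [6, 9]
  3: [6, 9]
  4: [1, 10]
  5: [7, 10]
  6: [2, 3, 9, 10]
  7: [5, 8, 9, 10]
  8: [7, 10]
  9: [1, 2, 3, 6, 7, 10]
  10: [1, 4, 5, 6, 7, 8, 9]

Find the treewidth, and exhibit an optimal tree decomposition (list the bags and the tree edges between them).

Every bag has size at most 3, so the width is 3 − 1 = 2 and tw(G) ≤ 2. For the lower bound, the 3 vertices {1, 9, 10} are pairwise adjacent, and any tree decomposition puts a clique entirely inside one bag — forcing width ≥ 2. Therefore the treewidth is 2.

Treewidth 2.
One such decomposition:
Bags: B1 = {7, 9, 10}  B2 = {6, 9, 10}  B3 = {3, 6, 9}  B4 = {1, 9, 10}  B5 = {7, 8, 10}  B6 = {2, 6, 9}  B7 = {1, 4, 10}  B8 = {5, 7, 10}
Tree: B1–B2, B2–B3, B1–B4, B1–B5, B3–B6, B4–B7, B5–B8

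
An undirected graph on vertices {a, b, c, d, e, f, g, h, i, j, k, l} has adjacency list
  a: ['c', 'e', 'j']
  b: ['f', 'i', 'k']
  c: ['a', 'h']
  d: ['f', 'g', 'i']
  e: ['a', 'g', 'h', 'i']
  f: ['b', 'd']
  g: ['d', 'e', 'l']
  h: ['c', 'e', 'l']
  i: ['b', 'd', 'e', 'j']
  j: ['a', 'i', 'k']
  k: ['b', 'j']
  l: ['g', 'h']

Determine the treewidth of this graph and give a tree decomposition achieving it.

Treewidth 3.
One such decomposition:
Bags: B1 = {a, c, h, l}  B2 = {a, e, h, l}  B3 = {a, e, g, l}  B4 = {a, e, g, j}  B5 = {e, g, i, j}  B6 = {d, g, i, j}  B7 = {d, i, j, k}  B8 = {b, d, i, k}  B9 = {b, d, f, k}
Tree: B1–B2, B2–B3, B3–B4, B4–B5, B5–B6, B6–B7, B7–B8, B8–B9

Each bag holds 4 vertices, so the decomposition has width 3, which upper-bounds the treewidth. For the lower bound: the 4 vertex sets {c,h,l}, {a}, {e}, {d,g,i,j} are disjoint, each induces a connected subgraph, and every pair is joined by at least one edge of G. Contracting each set to a single vertex therefore yields K_{4} as a minor, and since treewidth is minor-monotone, tw(G) ≥ tw(K_{4}) = 3. Hence tw(G) = 3 exactly.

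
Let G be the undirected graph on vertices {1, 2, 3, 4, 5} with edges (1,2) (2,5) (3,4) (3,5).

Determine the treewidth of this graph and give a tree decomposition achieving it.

Every bag has size at most 2, so the width is 2 − 1 = 1 and tw(G) ≤ 1. Since G has at least one edge (e.g. 5–2), it is not an edgeless graph, so tw(G) ≥ 1. The upper and lower bounds meet at 1, so that is the treewidth.

Treewidth 1.
One optimal decomposition is:
Bags: B1 = {2, 5}  B2 = {1, 2}  B3 = {3, 5}  B4 = {3, 4}
Tree: B1–B2, B1–B3, B3–B4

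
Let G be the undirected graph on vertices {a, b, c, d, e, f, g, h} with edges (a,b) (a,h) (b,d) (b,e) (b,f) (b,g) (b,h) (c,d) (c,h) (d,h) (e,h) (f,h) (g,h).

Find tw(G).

A width-2 tree decomposition is:
Bags: B1 = {b, d, h}  B2 = {a, b, h}  B3 = {b, g, h}  B4 = {c, d, h}  B5 = {b, e, h}  B6 = {b, f, h}
Tree: B1–B2, B2–B3, B1–B4, B2–B5, B2–B6
Each bag holds 3 vertices, so the decomposition has width 2, which upper-bounds the treewidth. Conversely, {c, d, h} is a clique of size 3, and the vertices of any clique must share a bag in every tree decomposition; so some bag has ≥ 3 vertices and tw(G) ≥ 2. Combining the bounds, tw(G) = 2.

2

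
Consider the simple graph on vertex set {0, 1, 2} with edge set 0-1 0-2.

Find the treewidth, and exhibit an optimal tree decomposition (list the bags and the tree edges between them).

Every bag has size at most 2, so the width is 2 − 1 = 1 and tw(G) ≤ 1. G has an edge, so its treewidth is at least 1. The upper and lower bounds meet at 1, so that is the treewidth.

Treewidth 1.
Bags: B1 = {0, 1}  B2 = {0, 2}
Tree: B1–B2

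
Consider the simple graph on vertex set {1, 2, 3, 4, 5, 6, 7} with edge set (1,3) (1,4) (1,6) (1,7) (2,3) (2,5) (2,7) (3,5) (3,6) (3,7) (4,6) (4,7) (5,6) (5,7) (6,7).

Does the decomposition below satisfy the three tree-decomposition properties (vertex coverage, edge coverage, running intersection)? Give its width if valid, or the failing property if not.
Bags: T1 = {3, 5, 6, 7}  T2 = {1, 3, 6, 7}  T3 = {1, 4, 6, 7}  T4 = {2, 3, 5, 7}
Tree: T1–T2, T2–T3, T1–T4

Vertex coverage: the bags together contain {1, 2, 3, 4, 5, 6, 7}, the full vertex set. Edge coverage: each edge of G has both endpoints in at least one bag. Running intersection: for every vertex, the bags containing it form a connected subtree. All three properties hold, so this is a valid tree decomposition of width max|bag| − 1 = 3, and hence tw(G) ≤ 3.

Yes; width 3.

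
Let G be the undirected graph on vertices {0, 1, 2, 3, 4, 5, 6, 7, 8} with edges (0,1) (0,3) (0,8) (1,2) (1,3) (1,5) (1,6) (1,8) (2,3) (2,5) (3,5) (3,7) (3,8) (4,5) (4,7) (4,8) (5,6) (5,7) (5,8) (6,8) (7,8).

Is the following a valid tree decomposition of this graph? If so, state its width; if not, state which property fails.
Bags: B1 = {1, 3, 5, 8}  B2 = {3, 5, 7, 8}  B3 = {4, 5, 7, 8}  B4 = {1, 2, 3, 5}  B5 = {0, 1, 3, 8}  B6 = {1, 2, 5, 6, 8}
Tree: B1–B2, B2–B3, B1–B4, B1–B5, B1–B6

No — bags containing vertex 2 are not connected in the tree.

A tree decomposition must satisfy three properties: every vertex lies in some bag; for every edge, both endpoints lie together in some bag; and for every vertex, the bags containing it form a connected subtree. Here bags containing vertex 2 are not connected in the tree, so the decomposition is invalid.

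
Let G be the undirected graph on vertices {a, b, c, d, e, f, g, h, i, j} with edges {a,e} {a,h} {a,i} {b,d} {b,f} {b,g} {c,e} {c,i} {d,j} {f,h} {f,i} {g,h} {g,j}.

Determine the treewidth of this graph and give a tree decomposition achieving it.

Treewidth 2.
One optimal decomposition is:
Bags: B1 = {c, e, i}  B2 = {a, e, i}  B3 = {a, f, i}  B4 = {a, f, h}  B5 = {b, f, h}  B6 = {b, g, h}  B7 = {b, d, g}  B8 = {d, g, j}
Tree: B1–B2, B2–B3, B3–B4, B4–B5, B5–B6, B6–B7, B7–B8

Each bag holds 3 vertices, so the decomposition has width 2, which upper-bounds the treewidth. Since c–e–a–i–c is a cycle in G, G is not acyclic. Forests are exactly the graphs of treewidth ≤ 1, so tw(G) ≥ 2. Combining the bounds, tw(G) = 2.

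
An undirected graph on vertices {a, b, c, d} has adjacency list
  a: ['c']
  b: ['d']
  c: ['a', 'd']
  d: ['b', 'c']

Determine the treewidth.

1

A width-1 tree decomposition is:
Bags: B1 = {a, c}  B2 = {c, d}  B3 = {b, d}
Tree: B1–B2, B2–B3
Each bag holds 2 vertices, so the decomposition has width 1, which upper-bounds the treewidth. Since G has at least one edge (e.g. a–c), it is not an edgeless graph, so tw(G) ≥ 1. Combining the bounds, tw(G) = 1.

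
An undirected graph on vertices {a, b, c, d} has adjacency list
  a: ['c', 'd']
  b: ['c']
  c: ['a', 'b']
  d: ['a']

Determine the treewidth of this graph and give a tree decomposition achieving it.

Treewidth 1.
One such decomposition:
Bags: B1 = {a, c}  B2 = {b, c}  B3 = {a, d}
Tree: B1–B2, B1–B3

Every bag has size at most 2, so the width is 2 − 1 = 1 and tw(G) ≤ 1. G has an edge, so its treewidth is at least 1. Therefore the treewidth is 1.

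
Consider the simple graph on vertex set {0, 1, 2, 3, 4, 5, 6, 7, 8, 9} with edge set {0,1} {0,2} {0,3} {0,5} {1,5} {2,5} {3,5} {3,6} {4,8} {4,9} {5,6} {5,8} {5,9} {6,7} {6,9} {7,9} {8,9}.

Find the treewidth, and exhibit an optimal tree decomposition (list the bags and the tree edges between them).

Each bag holds 3 vertices, so the decomposition has width 2, which upper-bounds the treewidth. On the other hand G contains the 3-clique {4, 8, 9}. A clique must lie in a single bag of any decomposition, so no decomposition can have width below 2. Combining the bounds, tw(G) = 2.

Treewidth 2.
Bags: B1 = {5, 6, 9}  B2 = {3, 5, 6}  B3 = {5, 8, 9}  B4 = {4, 8, 9}  B5 = {0, 3, 5}  B6 = {0, 1, 5}  B7 = {6, 7, 9}  B8 = {0, 2, 5}
Tree: B1–B2, B1–B3, B3–B4, B2–B5, B5–B6, B1–B7, B6–B8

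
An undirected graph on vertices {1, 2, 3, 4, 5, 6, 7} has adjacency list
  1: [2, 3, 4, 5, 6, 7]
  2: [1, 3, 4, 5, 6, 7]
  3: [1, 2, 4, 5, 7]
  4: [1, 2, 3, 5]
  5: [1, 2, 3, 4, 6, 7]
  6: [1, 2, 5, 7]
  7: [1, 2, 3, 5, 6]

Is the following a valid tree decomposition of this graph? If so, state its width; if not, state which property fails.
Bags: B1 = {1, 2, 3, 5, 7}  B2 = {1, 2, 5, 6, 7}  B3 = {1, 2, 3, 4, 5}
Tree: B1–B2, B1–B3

Vertex coverage: the bags together contain {1, 2, 3, 4, 5, 6, 7}, the full vertex set. Edge coverage: each edge of G has both endpoints in at least one bag. Running intersection: for every vertex, the bags containing it form a connected subtree. All three properties hold, so this is a valid tree decomposition of width max|bag| − 1 = 4, and hence tw(G) ≤ 4.

Yes; width 4.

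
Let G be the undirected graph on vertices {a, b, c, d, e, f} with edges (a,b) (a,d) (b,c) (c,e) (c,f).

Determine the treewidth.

1

A width-1 tree decomposition is:
Bags: B1 = {c, f}  B2 = {b, c}  B3 = {a, b}  B4 = {c, e}  B5 = {a, d}
Tree: B1–B2, B2–B3, B1–B4, B3–B5
Each bag holds 2 vertices, so the decomposition has width 1, which upper-bounds the treewidth. Any graph with an edge has treewidth ≥ 1, and G has the edge f–c. Hence tw(G) = 1 exactly.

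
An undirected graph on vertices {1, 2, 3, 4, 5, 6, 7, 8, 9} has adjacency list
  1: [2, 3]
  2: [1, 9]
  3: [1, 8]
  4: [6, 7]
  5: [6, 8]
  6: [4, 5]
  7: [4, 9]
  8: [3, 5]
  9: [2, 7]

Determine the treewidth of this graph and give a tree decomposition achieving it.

Each bag holds 3 vertices, so the decomposition has width 2, which upper-bounds the treewidth. Since 7–9–2–1–3–8–5–6–4–7 is a cycle in G, G is not acyclic. Forests are exactly the graphs of treewidth ≤ 1, so tw(G) ≥ 2. Combining the bounds, tw(G) = 2.

Treewidth 2.
One such decomposition:
Bags: B1 = {2, 7, 9}  B2 = {1, 2, 7}  B3 = {1, 3, 7}  B4 = {3, 7, 8}  B5 = {5, 7, 8}  B6 = {5, 6, 7}  B7 = {4, 6, 7}
Tree: B1–B2, B2–B3, B3–B4, B4–B5, B5–B6, B6–B7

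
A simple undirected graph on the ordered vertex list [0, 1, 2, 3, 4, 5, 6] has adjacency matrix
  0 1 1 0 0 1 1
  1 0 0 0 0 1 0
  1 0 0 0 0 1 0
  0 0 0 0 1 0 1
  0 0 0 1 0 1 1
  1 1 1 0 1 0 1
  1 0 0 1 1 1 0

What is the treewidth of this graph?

A width-2 tree decomposition is:
Bags: B1 = {4, 5, 6}  B2 = {3, 4, 6}  B3 = {0, 5, 6}  B4 = {0, 1, 5}  B5 = {0, 2, 5}
Tree: B1–B2, B1–B3, B3–B4, B3–B5
Each bag holds 3 vertices, so the decomposition has width 2, which upper-bounds the treewidth. On the other hand G contains the 3-clique {3, 4, 6}. A clique must lie in a single bag of any decomposition, so no decomposition can have width below 2. Hence tw(G) = 2 exactly.

2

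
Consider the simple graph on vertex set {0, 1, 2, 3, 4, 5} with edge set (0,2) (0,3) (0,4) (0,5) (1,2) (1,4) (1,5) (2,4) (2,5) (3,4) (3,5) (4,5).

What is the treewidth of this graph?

3

A width-3 tree decomposition is:
Bags: B1 = {0, 2, 4, 5}  B2 = {0, 3, 4, 5}  B3 = {1, 2, 4, 5}
Tree: B1–B2, B1–B3
Each bag holds 4 vertices, so the decomposition has width 3, which upper-bounds the treewidth. On the other hand G contains the 4-clique {0, 2, 4, 5}. A clique must lie in a single bag of any decomposition, so no decomposition can have width below 3. Hence tw(G) = 3 exactly.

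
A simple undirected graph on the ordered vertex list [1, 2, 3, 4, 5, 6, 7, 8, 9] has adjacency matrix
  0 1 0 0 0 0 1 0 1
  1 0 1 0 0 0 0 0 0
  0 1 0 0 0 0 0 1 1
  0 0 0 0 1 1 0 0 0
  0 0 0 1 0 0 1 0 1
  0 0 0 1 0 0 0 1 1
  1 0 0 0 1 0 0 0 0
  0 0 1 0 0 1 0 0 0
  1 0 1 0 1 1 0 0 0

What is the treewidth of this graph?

3

A width-3 tree decomposition is:
Bags: B1 = {1, 4, 5, 7}  B2 = {1, 4, 5, 9}  B3 = {1, 4, 6, 9}  B4 = {1, 2, 6, 9}  B5 = {2, 3, 6, 9}  B6 = {2, 3, 6, 8}
Tree: B1–B2, B2–B3, B3–B4, B4–B5, B5–B6
Each bag holds 4 vertices, so the decomposition has width 3, which upper-bounds the treewidth. For the lower bound: the 4 vertex sets {4,5,7}, {1}, {9}, {2,3,6,8} are disjoint, each induces a connected subgraph, and every pair is joined by at least one edge of G. Contracting each set to a single vertex therefore yields K_{4} as a minor, and since treewidth is minor-monotone, tw(G) ≥ tw(K_{4}) = 3. Hence tw(G) = 3 exactly.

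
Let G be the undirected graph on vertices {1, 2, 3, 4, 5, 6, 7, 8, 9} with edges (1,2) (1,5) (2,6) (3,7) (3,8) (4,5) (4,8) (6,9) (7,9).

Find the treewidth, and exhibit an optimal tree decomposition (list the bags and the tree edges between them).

Every bag has size at most 3, so the width is 3 − 1 = 2 and tw(G) ≤ 2. For the lower bound, G contains the cycle 7–9–6–2–1–5–4–8–3–7, so G is not a forest; only forests have treewidth ≤ 1, hence tw(G) ≥ 2. Combining the bounds, tw(G) = 2.

Treewidth 2.
One optimal decomposition is:
Bags: B1 = {6, 7, 9}  B2 = {2, 6, 7}  B3 = {1, 2, 7}  B4 = {1, 5, 7}  B5 = {4, 5, 7}  B6 = {4, 7, 8}  B7 = {3, 7, 8}
Tree: B1–B2, B2–B3, B3–B4, B4–B5, B5–B6, B6–B7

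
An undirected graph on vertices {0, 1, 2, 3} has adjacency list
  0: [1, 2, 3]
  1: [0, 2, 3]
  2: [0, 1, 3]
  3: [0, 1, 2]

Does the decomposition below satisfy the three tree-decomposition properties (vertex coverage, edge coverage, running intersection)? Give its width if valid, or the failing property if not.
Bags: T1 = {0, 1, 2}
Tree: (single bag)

A tree decomposition must satisfy three properties: every vertex lies in some bag; for every edge, both endpoints lie together in some bag; and for every vertex, the bags containing it form a connected subtree. Here vertex 3 appears in no bag, so the decomposition is invalid.

No — vertex 3 appears in no bag.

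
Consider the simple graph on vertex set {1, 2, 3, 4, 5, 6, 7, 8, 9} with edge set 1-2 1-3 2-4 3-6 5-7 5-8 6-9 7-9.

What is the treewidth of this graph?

A width-1 tree decomposition is:
Bags: B1 = {5, 8}  B2 = {5, 7}  B3 = {7, 9}  B4 = {6, 9}  B5 = {3, 6}  B6 = {1, 3}  B7 = {1, 2}  B8 = {2, 4}
Tree: B1–B2, B2–B3, B3–B4, B4–B5, B5–B6, B6–B7, B7–B8
Each bag holds 2 vertices, so the decomposition has width 1, which upper-bounds the treewidth. G has an edge, so its treewidth is at least 1. The upper and lower bounds meet at 1, so that is the treewidth.

1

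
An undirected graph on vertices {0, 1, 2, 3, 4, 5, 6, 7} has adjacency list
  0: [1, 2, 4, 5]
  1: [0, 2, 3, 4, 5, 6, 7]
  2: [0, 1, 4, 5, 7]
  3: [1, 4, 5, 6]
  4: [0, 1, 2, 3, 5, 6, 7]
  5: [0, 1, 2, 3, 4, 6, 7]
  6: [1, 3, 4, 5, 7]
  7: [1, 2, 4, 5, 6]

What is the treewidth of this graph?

4

A width-4 tree decomposition is:
Bags: B1 = {1, 4, 5, 6, 7}  B2 = {1, 3, 4, 5, 6}  B3 = {1, 2, 4, 5, 7}  B4 = {0, 1, 2, 4, 5}
Tree: B1–B2, B1–B3, B3–B4
Every bag has size at most 5, so the width is 5 − 1 = 4 and tw(G) ≤ 4. On the other hand G contains the 5-clique {0, 1, 2, 4, 5}. A clique must lie in a single bag of any decomposition, so no decomposition can have width below 4. The upper and lower bounds meet at 4, so that is the treewidth.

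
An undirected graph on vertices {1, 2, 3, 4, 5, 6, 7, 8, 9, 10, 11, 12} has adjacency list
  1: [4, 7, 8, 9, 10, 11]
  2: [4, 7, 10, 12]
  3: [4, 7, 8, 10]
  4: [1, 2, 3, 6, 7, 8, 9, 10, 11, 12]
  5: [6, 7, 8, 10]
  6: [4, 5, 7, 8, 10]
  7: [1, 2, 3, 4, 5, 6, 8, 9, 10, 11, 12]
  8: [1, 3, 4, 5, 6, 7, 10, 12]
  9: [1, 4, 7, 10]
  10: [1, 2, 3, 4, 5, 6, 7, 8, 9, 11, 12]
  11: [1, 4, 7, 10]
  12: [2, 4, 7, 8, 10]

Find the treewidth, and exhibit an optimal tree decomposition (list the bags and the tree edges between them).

Treewidth 4.
Bags: B1 = {4, 7, 8, 10, 12}  B2 = {1, 4, 7, 8, 10}  B3 = {2, 4, 7, 10, 12}  B4 = {4, 6, 7, 8, 10}  B5 = {1, 4, 7, 9, 10}  B6 = {5, 6, 7, 8, 10}  B7 = {3, 4, 7, 8, 10}  B8 = {1, 4, 7, 10, 11}
Tree: B1–B2, B1–B3, B1–B4, B2–B5, B4–B6, B4–B7, B2–B8

Every bag has size at most 5, so the width is 5 − 1 = 4 and tw(G) ≤ 4. For the lower bound, the 5 vertices {1, 4, 7, 8, 10} are pairwise adjacent, and any tree decomposition puts a clique entirely inside one bag — forcing width ≥ 4. Hence tw(G) = 4 exactly.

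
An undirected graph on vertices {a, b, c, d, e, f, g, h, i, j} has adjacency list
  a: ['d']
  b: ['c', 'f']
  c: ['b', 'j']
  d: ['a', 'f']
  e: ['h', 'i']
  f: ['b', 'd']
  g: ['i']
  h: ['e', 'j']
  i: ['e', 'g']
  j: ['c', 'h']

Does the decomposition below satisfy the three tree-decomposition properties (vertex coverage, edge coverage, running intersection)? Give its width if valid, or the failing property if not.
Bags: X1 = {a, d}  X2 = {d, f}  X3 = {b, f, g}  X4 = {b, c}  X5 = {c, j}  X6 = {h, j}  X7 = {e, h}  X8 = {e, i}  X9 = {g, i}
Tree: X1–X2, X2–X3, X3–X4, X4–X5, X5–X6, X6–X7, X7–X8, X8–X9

No — bags containing vertex g are not connected in the tree.

A tree decomposition must satisfy three properties: every vertex lies in some bag; for every edge, both endpoints lie together in some bag; and for every vertex, the bags containing it form a connected subtree. Here bags containing vertex g are not connected in the tree, so the decomposition is invalid.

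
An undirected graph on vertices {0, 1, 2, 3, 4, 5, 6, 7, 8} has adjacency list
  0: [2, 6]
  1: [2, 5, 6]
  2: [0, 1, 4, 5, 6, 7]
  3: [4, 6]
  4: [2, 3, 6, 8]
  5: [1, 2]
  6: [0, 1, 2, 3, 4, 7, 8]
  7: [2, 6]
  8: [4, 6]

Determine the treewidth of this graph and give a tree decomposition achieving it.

The largest bag has 3 vertices, giving width 2; this decomposition certifies tw(G) ≤ 2. For the lower bound, the 3 vertices {1, 2, 5} are pairwise adjacent, and any tree decomposition puts a clique entirely inside one bag — forcing width ≥ 2. The upper and lower bounds meet at 2, so that is the treewidth.

Treewidth 2.
Bags: B1 = {1, 2, 5}  B2 = {1, 2, 6}  B3 = {2, 4, 6}  B4 = {4, 6, 8}  B5 = {0, 2, 6}  B6 = {2, 6, 7}  B7 = {3, 4, 6}
Tree: B1–B2, B2–B3, B3–B4, B3–B5, B5–B6, B4–B7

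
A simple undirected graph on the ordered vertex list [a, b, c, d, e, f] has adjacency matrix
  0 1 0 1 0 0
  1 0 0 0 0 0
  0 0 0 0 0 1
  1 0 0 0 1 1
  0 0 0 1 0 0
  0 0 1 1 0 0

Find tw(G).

A width-1 tree decomposition is:
Bags: B1 = {d, f}  B2 = {a, d}  B3 = {d, e}  B4 = {a, b}  B5 = {c, f}
Tree: B1–B2, B2–B3, B2–B4, B1–B5
Every bag has size at most 2, so the width is 2 − 1 = 1 and tw(G) ≤ 1. G has an edge, so its treewidth is at least 1. Hence tw(G) = 1 exactly.

1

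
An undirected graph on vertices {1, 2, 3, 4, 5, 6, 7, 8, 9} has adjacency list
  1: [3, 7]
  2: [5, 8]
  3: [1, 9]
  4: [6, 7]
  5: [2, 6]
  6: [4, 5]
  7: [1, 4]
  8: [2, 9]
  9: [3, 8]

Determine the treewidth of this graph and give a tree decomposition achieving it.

Treewidth 2.
Bags: B1 = {2, 5, 8}  B2 = {5, 8, 9}  B3 = {3, 5, 9}  B4 = {1, 3, 5}  B5 = {1, 5, 7}  B6 = {4, 5, 7}  B7 = {4, 5, 6}
Tree: B1–B2, B2–B3, B3–B4, B4–B5, B5–B6, B6–B7

Every bag has size at most 3, so the width is 3 − 1 = 2 and tw(G) ≤ 2. Since 5–2–8–9–3–1–7–4–6–5 is a cycle in G, G is not acyclic. Forests are exactly the graphs of treewidth ≤ 1, so tw(G) ≥ 2. Hence tw(G) = 2 exactly.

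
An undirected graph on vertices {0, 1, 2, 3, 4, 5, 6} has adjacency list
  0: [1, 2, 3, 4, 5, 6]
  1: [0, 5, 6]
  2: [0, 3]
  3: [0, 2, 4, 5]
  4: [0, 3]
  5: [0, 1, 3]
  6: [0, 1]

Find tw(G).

2

A width-2 tree decomposition is:
Bags: B1 = {0, 1, 6}  B2 = {0, 1, 5}  B3 = {0, 3, 5}  B4 = {0, 3, 4}  B5 = {0, 2, 3}
Tree: B1–B2, B2–B3, B3–B4, B4–B5
Each bag holds 3 vertices, so the decomposition has width 2, which upper-bounds the treewidth. On the other hand G contains the 3-clique {0, 1, 5}. A clique must lie in a single bag of any decomposition, so no decomposition can have width below 2. Combining the bounds, tw(G) = 2.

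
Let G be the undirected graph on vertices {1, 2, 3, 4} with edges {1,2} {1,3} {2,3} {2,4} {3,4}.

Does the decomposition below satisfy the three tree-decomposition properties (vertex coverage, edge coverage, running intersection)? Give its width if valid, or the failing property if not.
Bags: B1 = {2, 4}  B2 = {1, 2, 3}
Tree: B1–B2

A tree decomposition must satisfy three properties: every vertex lies in some bag; for every edge, both endpoints lie together in some bag; and for every vertex, the bags containing it form a connected subtree. Here edge (3,4) lies in no bag, so the decomposition is invalid.

No — edge (3,4) lies in no bag.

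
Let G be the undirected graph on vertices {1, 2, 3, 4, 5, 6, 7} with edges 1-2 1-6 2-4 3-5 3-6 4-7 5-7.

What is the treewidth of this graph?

2

A width-2 tree decomposition is:
Bags: B1 = {1, 2, 6}  B2 = {2, 3, 6}  B3 = {2, 3, 5}  B4 = {2, 5, 7}  B5 = {2, 4, 7}
Tree: B1–B2, B2–B3, B3–B4, B4–B5
Each bag holds 3 vertices, so the decomposition has width 2, which upper-bounds the treewidth. For the lower bound, G contains the cycle 2–1–6–3–5–7–4–2, so G is not a forest; only forests have treewidth ≤ 1, hence tw(G) ≥ 2. Combining the bounds, tw(G) = 2.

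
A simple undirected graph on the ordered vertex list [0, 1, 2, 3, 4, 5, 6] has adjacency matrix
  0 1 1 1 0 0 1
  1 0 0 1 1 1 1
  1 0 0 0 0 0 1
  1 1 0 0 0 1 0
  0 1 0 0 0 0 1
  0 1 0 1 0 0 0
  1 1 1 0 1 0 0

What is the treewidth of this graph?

A width-2 tree decomposition is:
Bags: B1 = {0, 1, 3}  B2 = {0, 1, 6}  B3 = {0, 2, 6}  B4 = {1, 3, 5}  B5 = {1, 4, 6}
Tree: B1–B2, B2–B3, B1–B4, B2–B5
Each bag holds 3 vertices, so the decomposition has width 2, which upper-bounds the treewidth. For the lower bound, the 3 vertices {0, 1, 3} are pairwise adjacent, and any tree decomposition puts a clique entirely inside one bag — forcing width ≥ 2. Combining the bounds, tw(G) = 2.

2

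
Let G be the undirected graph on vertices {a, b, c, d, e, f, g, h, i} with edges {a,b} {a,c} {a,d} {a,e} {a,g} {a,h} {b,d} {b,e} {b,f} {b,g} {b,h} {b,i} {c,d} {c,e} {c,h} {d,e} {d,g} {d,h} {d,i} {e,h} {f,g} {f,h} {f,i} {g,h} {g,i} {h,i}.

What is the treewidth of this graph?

A width-4 tree decomposition is:
Bags: B1 = {a, c, d, e, h}  B2 = {a, b, d, e, h}  B3 = {a, b, d, g, h}  B4 = {b, d, g, h, i}  B5 = {b, f, g, h, i}
Tree: B1–B2, B2–B3, B3–B4, B4–B5
Every bag has size at most 5, so the width is 5 − 1 = 4 and tw(G) ≤ 4. On the other hand G contains the 5-clique {a, c, d, e, h}. A clique must lie in a single bag of any decomposition, so no decomposition can have width below 4. The upper and lower bounds meet at 4, so that is the treewidth.

4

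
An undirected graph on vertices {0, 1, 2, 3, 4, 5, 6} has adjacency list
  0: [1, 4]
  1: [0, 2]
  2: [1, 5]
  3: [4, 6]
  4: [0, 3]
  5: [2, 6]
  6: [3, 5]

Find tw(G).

2

A width-2 tree decomposition is:
Bags: B1 = {0, 1, 4}  B2 = {1, 3, 4}  B3 = {1, 3, 6}  B4 = {1, 5, 6}  B5 = {1, 2, 5}
Tree: B1–B2, B2–B3, B3–B4, B4–B5
The largest bag has 3 vertices, giving width 2; this decomposition certifies tw(G) ≤ 2. The edges 1–0–4–3–6–5–2–1 form a cycle, so G is not a tree and its treewidth is at least 2. Therefore the treewidth is 2.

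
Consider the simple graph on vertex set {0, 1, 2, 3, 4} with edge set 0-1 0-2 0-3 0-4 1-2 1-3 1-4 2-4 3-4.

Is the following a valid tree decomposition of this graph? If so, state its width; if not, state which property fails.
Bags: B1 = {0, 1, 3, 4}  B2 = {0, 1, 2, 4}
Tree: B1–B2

Vertex coverage: the bags together contain {0, 1, 2, 3, 4}, the full vertex set. Edge coverage: each edge of G has both endpoints in at least one bag. Running intersection: for every vertex, the bags containing it form a connected subtree. All three properties hold, so this is a valid tree decomposition of width max|bag| − 1 = 3, and hence tw(G) ≤ 3.

Yes; width 3.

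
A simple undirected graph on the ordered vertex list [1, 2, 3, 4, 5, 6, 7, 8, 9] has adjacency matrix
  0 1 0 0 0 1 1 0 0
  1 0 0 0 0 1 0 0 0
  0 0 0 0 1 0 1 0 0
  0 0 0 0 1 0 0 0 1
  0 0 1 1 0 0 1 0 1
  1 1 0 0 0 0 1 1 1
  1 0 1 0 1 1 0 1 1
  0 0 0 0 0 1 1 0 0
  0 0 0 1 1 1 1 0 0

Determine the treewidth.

A width-2 tree decomposition is:
Bags: B1 = {6, 7, 9}  B2 = {5, 7, 9}  B3 = {6, 7, 8}  B4 = {3, 5, 7}  B5 = {4, 5, 9}  B6 = {1, 6, 7}  B7 = {1, 2, 6}
Tree: B1–B2, B1–B3, B2–B4, B2–B5, B1–B6, B6–B7
The largest bag has 3 vertices, giving width 2; this decomposition certifies tw(G) ≤ 2. Conversely, {1, 2, 6} is a clique of size 3, and the vertices of any clique must share a bag in every tree decomposition; so some bag has ≥ 3 vertices and tw(G) ≥ 2. The upper and lower bounds meet at 2, so that is the treewidth.

2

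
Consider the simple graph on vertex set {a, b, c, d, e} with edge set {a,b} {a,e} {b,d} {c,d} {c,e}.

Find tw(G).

A width-2 tree decomposition is:
Bags: B1 = {a, b, d}  B2 = {a, c, d}  B3 = {a, c, e}
Tree: B1–B2, B2–B3
The largest bag has 3 vertices, giving width 2; this decomposition certifies tw(G) ≤ 2. Since a–b–d–c–e–a is a cycle in G, G is not acyclic. Forests are exactly the graphs of treewidth ≤ 1, so tw(G) ≥ 2. The upper and lower bounds meet at 2, so that is the treewidth.

2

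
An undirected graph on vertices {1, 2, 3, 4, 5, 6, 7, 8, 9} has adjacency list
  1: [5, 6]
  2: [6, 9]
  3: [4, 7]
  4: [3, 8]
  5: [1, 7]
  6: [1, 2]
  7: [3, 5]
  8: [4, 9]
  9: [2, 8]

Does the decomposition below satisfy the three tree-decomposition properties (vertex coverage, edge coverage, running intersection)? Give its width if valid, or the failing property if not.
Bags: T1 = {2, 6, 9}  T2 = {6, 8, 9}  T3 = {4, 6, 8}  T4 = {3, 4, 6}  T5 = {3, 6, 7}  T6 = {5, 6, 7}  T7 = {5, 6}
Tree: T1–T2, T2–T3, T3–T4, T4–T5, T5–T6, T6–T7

No — vertex 1 appears in no bag.

A tree decomposition must satisfy three properties: every vertex lies in some bag; for every edge, both endpoints lie together in some bag; and for every vertex, the bags containing it form a connected subtree. Here vertex 1 appears in no bag, so the decomposition is invalid.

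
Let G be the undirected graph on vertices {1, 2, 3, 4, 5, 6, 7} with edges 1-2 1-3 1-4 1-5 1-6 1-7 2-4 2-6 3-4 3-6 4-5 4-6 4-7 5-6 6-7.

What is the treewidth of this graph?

A width-3 tree decomposition is:
Bags: B1 = {1, 3, 4, 6}  B2 = {1, 2, 4, 6}  B3 = {1, 4, 6, 7}  B4 = {1, 4, 5, 6}
Tree: B1–B2, B1–B3, B1–B4
Every bag has size at most 4, so the width is 4 − 1 = 3 and tw(G) ≤ 3. For the lower bound, the 4 vertices {1, 2, 4, 6} are pairwise adjacent, and any tree decomposition puts a clique entirely inside one bag — forcing width ≥ 3. Therefore the treewidth is 3.

3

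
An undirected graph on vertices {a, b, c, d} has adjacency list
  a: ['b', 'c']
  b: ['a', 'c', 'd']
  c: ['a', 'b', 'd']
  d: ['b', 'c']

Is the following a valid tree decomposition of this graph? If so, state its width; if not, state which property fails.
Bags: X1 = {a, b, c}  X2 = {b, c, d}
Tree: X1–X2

Vertex coverage: the bags together contain {a, b, c, d}, the full vertex set. Edge coverage: each edge of G has both endpoints in at least one bag. Running intersection: for every vertex, the bags containing it form a connected subtree. All three properties hold, so this is a valid tree decomposition of width max|bag| − 1 = 2, and hence tw(G) ≤ 2.

Yes; width 2.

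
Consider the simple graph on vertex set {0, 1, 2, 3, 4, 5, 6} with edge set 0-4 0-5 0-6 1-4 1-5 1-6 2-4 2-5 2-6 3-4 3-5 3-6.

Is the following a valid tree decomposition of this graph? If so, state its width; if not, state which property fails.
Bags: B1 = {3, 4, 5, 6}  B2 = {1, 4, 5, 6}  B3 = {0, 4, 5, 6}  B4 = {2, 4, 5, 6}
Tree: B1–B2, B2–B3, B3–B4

Checking the three conditions: (i) the bags cover all of {0, 1, 2, 3, 4, 5, 6}; (ii) for each edge, some bag contains both endpoints; (iii) the bags containing any fixed vertex form a subtree. All hold, so the decomposition is valid with width 4 − 1 = 3.

Yes; width 3.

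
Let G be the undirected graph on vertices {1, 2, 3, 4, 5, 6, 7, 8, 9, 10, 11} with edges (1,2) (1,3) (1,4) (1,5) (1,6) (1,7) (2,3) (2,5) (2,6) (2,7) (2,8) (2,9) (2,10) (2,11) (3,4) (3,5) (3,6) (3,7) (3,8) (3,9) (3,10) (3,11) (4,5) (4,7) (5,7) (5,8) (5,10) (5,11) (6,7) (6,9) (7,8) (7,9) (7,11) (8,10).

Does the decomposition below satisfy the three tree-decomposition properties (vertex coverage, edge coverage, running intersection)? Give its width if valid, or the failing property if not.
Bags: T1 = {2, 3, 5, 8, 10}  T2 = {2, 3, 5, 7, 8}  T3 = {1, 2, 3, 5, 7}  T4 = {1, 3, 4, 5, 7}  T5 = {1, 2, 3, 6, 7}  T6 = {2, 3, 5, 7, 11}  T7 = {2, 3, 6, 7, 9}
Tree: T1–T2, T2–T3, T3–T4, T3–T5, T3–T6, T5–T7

Yes; width 4.

Checking the three conditions: (i) the bags cover all of {1, 2, 3, 4, 5, 6, 7, 8, 9, 10, 11}; (ii) for each edge, some bag contains both endpoints; (iii) the bags containing any fixed vertex form a subtree. All hold, so the decomposition is valid with width 5 − 1 = 4.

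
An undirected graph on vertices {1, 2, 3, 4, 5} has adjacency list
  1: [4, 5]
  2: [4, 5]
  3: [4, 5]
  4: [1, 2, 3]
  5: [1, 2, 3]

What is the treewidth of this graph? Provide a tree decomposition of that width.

Every bag has size at most 3, so the width is 3 − 1 = 2 and tw(G) ≤ 2. The edges 1–5–3–4–1 form a cycle, so G is not a tree and its treewidth is at least 2. The upper and lower bounds meet at 2, so that is the treewidth.

Treewidth 2.
Bags: B1 = {1, 4, 5}  B2 = {3, 4, 5}  B3 = {2, 4, 5}
Tree: B1–B2, B2–B3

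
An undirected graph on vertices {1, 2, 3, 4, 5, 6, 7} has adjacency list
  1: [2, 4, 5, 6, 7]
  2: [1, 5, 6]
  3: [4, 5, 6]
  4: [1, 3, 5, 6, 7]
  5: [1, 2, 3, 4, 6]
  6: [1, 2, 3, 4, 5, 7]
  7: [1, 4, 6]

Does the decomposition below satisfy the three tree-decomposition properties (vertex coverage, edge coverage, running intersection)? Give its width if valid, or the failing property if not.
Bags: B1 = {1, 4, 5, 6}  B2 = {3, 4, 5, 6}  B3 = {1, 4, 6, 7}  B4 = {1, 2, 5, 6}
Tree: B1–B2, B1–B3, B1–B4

Vertex coverage: the bags together contain {1, 2, 3, 4, 5, 6, 7}, the full vertex set. Edge coverage: each edge of G has both endpoints in at least one bag. Running intersection: for every vertex, the bags containing it form a connected subtree. All three properties hold, so this is a valid tree decomposition of width max|bag| − 1 = 3, and hence tw(G) ≤ 3.

Yes; width 3.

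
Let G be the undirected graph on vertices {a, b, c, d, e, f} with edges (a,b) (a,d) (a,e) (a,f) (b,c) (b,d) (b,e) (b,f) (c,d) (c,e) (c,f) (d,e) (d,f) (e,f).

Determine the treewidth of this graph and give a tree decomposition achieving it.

Each bag holds 5 vertices, so the decomposition has width 4, which upper-bounds the treewidth. Conversely, {b, c, d, e, f} is a clique of size 5, and the vertices of any clique must share a bag in every tree decomposition; so some bag has ≥ 5 vertices and tw(G) ≥ 4. The upper and lower bounds meet at 4, so that is the treewidth.

Treewidth 4.
One such decomposition:
Bags: B1 = {a, b, d, e, f}  B2 = {b, c, d, e, f}
Tree: B1–B2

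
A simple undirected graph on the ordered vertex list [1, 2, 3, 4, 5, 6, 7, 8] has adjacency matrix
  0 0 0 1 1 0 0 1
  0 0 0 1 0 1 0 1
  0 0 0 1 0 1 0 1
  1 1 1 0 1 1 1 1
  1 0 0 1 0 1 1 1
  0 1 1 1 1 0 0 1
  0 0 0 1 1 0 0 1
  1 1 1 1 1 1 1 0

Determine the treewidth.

3

A width-3 tree decomposition is:
Bags: B1 = {3, 4, 6, 8}  B2 = {4, 5, 6, 8}  B3 = {1, 4, 5, 8}  B4 = {2, 4, 6, 8}  B5 = {4, 5, 7, 8}
Tree: B1–B2, B2–B3, B1–B4, B2–B5
The largest bag has 4 vertices, giving width 3; this decomposition certifies tw(G) ≤ 3. For the lower bound, the 4 vertices {2, 4, 6, 8} are pairwise adjacent, and any tree decomposition puts a clique entirely inside one bag — forcing width ≥ 3. Hence tw(G) = 3 exactly.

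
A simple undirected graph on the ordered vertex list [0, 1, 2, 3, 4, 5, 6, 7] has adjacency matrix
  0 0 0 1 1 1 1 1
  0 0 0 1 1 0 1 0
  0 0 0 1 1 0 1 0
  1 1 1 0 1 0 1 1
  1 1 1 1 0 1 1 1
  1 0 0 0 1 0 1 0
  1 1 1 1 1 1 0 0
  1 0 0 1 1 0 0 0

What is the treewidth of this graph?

A width-3 tree decomposition is:
Bags: B1 = {0, 3, 4, 6}  B2 = {1, 3, 4, 6}  B3 = {2, 3, 4, 6}  B4 = {0, 4, 5, 6}  B5 = {0, 3, 4, 7}
Tree: B1–B2, B2–B3, B1–B4, B1–B5
Every bag has size at most 4, so the width is 4 − 1 = 3 and tw(G) ≤ 3. Conversely, {0, 3, 4, 6} is a clique of size 4, and the vertices of any clique must share a bag in every tree decomposition; so some bag has ≥ 4 vertices and tw(G) ≥ 3. Hence tw(G) = 3 exactly.

3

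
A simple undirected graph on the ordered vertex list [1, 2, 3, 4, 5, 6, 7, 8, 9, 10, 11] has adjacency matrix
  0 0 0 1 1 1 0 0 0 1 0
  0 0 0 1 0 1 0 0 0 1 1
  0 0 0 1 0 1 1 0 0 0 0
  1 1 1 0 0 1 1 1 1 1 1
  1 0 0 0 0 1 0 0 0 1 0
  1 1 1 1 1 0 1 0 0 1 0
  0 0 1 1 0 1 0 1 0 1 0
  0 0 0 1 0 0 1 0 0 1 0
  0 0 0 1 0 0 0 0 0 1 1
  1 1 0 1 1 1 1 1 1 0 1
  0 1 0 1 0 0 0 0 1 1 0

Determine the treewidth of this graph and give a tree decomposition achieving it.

Every bag has size at most 4, so the width is 4 − 1 = 3 and tw(G) ≤ 3. On the other hand G contains the 4-clique {4, 7, 8, 10}. A clique must lie in a single bag of any decomposition, so no decomposition can have width below 3. Combining the bounds, tw(G) = 3.

Treewidth 3.
One optimal decomposition is:
Bags: B1 = {4, 6, 7, 10}  B2 = {1, 4, 6, 10}  B3 = {1, 5, 6, 10}  B4 = {2, 4, 6, 10}  B5 = {4, 7, 8, 10}  B6 = {2, 4, 10, 11}  B7 = {3, 4, 6, 7}  B8 = {4, 9, 10, 11}
Tree: B1–B2, B2–B3, B1–B4, B1–B5, B4–B6, B1–B7, B6–B8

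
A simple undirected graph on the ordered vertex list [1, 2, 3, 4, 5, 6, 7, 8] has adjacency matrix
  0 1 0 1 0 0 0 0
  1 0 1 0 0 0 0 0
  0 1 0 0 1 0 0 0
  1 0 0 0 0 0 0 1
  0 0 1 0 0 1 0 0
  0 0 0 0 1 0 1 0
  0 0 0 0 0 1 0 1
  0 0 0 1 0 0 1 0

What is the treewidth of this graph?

A width-2 tree decomposition is:
Bags: B1 = {5, 6, 7}  B2 = {5, 7, 8}  B3 = {4, 5, 8}  B4 = {1, 4, 5}  B5 = {1, 2, 5}  B6 = {2, 3, 5}
Tree: B1–B2, B2–B3, B3–B4, B4–B5, B5–B6
The largest bag has 3 vertices, giving width 2; this decomposition certifies tw(G) ≤ 2. For the lower bound, G contains the cycle 5–6–7–8–4–1–2–3–5, so G is not a forest; only forests have treewidth ≤ 1, hence tw(G) ≥ 2. Therefore the treewidth is 2.

2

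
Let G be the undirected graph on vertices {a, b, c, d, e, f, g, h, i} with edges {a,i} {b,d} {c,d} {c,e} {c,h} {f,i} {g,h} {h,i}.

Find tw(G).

A width-1 tree decomposition is:
Bags: B1 = {c, d}  B2 = {c, h}  B3 = {h, i}  B4 = {f, i}  B5 = {g, h}  B6 = {b, d}  B7 = {c, e}  B8 = {a, i}
Tree: B1–B2, B2–B3, B3–B4, B2–B5, B1–B6, B1–B7, B3–B8
Each bag holds 2 vertices, so the decomposition has width 1, which upper-bounds the treewidth. Since G has at least one edge (e.g. d–c), it is not an edgeless graph, so tw(G) ≥ 1. Therefore the treewidth is 1.

1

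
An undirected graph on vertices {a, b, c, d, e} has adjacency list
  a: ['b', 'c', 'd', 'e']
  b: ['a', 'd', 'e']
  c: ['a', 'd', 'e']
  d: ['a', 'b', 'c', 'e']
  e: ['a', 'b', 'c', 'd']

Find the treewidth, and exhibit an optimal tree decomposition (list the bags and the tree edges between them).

Treewidth 3.
Bags: B1 = {a, b, d, e}  B2 = {a, c, d, e}
Tree: B1–B2

Every bag has size at most 4, so the width is 4 − 1 = 3 and tw(G) ≤ 3. Conversely, {a, c, d, e} is a clique of size 4, and the vertices of any clique must share a bag in every tree decomposition; so some bag has ≥ 4 vertices and tw(G) ≥ 3. Combining the bounds, tw(G) = 3.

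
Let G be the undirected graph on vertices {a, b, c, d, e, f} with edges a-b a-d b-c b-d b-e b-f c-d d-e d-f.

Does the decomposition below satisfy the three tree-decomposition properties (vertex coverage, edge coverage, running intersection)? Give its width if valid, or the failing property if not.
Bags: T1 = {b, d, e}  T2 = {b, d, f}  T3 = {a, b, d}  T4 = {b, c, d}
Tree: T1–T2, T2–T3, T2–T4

Vertex coverage: the bags together contain {a, b, c, d, e, f}, the full vertex set. Edge coverage: each edge of G has both endpoints in at least one bag. Running intersection: for every vertex, the bags containing it form a connected subtree. All three properties hold, so this is a valid tree decomposition of width max|bag| − 1 = 2, and hence tw(G) ≤ 2.

Yes; width 2.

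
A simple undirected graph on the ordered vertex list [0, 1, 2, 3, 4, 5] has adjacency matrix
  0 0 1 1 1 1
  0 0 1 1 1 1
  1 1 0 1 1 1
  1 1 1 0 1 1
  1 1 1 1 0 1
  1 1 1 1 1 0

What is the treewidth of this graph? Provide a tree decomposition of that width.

Every bag has size at most 5, so the width is 5 − 1 = 4 and tw(G) ≤ 4. For the lower bound, the 5 vertices {0, 2, 3, 4, 5} are pairwise adjacent, and any tree decomposition puts a clique entirely inside one bag — forcing width ≥ 4. The upper and lower bounds meet at 4, so that is the treewidth.

Treewidth 4.
One optimal decomposition is:
Bags: B1 = {1, 2, 3, 4, 5}  B2 = {0, 2, 3, 4, 5}
Tree: B1–B2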